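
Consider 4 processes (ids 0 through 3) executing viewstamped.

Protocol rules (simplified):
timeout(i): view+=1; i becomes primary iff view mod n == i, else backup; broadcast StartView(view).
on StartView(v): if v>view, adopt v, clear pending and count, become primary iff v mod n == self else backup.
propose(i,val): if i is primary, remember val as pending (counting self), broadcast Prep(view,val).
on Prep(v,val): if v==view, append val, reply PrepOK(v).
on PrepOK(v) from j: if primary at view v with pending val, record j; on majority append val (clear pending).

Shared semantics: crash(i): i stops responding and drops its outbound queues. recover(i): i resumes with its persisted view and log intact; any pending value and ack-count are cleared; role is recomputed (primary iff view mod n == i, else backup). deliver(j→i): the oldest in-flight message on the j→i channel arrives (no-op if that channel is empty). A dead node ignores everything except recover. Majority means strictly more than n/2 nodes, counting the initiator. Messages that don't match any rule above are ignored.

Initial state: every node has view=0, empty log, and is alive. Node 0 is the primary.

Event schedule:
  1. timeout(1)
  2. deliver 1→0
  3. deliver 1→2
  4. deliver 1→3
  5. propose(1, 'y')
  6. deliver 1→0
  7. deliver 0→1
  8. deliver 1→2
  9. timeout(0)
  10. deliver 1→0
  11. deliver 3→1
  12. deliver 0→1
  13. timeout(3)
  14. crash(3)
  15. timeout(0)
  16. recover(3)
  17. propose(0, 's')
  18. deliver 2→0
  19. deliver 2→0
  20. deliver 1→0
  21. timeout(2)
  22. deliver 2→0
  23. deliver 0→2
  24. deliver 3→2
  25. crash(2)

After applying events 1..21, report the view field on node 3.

[1] timeout(1) → N1(prim v1 [-])
[2] deliver 1→0 → N0(back v1 [-])
[3] deliver 1→2 → N2(back v1 [-])
[4] deliver 1→3 → N3(back v1 [-])
[5] propose(1,'y') → ∅
[6] deliver 1→0 → N0(back v1 [y])
[7] deliver 0→1 → ∅
[8] deliver 1→2 → N2(back v1 [y])
[9] timeout(0) → N0(back v2 [y])
[10] deliver 1→0 → ∅
[11] deliver 3→1 → ∅
[12] deliver 0→1 → N1(back v2 [-])
[13] timeout(3) → N3(back v2 [-])
[14] crash(3) → N3(✗back v2 [-])
[15] timeout(0) → N0(back v3 [y])
[16] recover(3) → N3(back v2 [-])
[17] propose(0,'s') → ∅
[18] deliver 2→0 → ∅
[19] deliver 2→0 → ∅
[20] deliver 1→0 → ∅
[21] timeout(2) → N2(prim v2 [y])

2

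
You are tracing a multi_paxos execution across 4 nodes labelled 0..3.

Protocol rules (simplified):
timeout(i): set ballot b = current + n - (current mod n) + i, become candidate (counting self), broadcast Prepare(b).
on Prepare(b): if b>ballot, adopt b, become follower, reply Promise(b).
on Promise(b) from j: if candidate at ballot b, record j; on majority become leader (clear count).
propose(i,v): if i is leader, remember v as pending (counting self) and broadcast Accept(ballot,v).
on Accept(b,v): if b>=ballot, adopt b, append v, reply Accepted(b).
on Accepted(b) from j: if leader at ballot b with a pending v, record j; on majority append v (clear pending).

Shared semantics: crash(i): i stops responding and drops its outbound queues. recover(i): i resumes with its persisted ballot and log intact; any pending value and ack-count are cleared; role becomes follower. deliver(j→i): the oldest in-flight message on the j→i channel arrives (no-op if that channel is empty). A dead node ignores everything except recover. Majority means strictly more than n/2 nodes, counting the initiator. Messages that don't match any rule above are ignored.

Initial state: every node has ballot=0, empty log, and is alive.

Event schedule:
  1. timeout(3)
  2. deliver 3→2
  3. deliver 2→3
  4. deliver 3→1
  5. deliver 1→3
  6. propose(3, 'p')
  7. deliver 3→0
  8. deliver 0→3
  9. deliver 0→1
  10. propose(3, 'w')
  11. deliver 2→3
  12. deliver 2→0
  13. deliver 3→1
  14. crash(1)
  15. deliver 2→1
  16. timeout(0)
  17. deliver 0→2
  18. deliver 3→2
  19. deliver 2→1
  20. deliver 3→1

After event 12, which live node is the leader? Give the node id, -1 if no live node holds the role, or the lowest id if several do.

3

e1 timeout(3): 3[cand,b=7,-]
e2 deliver 3→2: 2[foll,b=7,-]
e3 deliver 2→3: ·
e4 deliver 3→1: 1[foll,b=7,-]
e5 deliver 1→3: 3[lead,b=7,-]
e6 propose(3,'p'): ·
e7 deliver 3→0: 0[foll,b=7,-]
e8 deliver 0→3: ·
e9 deliver 0→1: ·
e10 propose(3,'w'): ·
e11 deliver 2→3: ·
e12 deliver 2→0: ·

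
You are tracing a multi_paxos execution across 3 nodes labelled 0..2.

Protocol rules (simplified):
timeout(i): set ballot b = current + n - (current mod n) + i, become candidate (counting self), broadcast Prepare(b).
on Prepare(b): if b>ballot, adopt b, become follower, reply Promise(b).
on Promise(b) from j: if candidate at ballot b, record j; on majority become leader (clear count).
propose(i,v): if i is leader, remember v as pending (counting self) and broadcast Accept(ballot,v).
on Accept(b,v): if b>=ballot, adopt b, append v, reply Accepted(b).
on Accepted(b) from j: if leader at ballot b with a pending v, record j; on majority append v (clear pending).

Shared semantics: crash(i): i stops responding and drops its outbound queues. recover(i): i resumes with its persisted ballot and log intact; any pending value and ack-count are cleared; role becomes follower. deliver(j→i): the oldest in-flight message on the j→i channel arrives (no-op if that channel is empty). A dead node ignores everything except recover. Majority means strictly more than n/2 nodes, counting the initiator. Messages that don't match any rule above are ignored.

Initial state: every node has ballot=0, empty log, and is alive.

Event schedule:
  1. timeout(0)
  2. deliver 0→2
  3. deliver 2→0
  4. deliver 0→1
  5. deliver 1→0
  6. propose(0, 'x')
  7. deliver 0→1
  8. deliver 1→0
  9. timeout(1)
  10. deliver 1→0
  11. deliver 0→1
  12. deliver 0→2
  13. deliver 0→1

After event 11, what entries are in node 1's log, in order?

x

[1] timeout(0) → N0(cand b3 [-])
[2] deliver 0→2 → N2(foll b3 [-])
[3] deliver 2→0 → N0(lead b3 [-])
[4] deliver 0→1 → N1(foll b3 [-])
[5] deliver 1→0 → ∅
[6] propose(0,'x') → ∅
[7] deliver 0→1 → N1(foll b3 [x])
[8] deliver 1→0 → N0(lead b3 [x])
[9] timeout(1) → N1(cand b7 [x])
[10] deliver 1→0 → N0(foll b7 [x])
[11] deliver 0→1 → N1(lead b7 [x])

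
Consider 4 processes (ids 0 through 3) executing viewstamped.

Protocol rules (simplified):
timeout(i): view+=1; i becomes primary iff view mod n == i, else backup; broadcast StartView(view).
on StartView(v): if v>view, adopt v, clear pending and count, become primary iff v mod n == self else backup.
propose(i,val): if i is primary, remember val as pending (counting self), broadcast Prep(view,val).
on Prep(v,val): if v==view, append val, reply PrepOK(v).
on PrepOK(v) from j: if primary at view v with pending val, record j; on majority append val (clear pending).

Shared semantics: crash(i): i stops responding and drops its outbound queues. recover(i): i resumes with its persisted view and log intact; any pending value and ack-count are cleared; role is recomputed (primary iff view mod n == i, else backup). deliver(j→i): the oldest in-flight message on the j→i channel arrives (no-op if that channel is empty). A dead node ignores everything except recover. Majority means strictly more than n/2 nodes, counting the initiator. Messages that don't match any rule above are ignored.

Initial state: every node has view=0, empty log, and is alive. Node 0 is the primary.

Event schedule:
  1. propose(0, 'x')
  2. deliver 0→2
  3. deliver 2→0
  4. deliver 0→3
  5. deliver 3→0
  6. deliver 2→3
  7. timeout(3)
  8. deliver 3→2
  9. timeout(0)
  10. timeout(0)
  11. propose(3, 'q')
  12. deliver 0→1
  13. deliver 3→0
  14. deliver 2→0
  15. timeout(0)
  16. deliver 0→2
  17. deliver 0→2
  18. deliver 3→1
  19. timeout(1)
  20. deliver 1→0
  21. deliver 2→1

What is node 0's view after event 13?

2

e1 propose(0,'x'): ·
e2 deliver 0→2: 2[back,v=0,x]
e3 deliver 2→0: ·
e4 deliver 0→3: 3[back,v=0,x]
e5 deliver 3→0: 0[prim,v=0,x]
e6 deliver 2→3: ·
e7 timeout(3): 3[back,v=1,x]
e8 deliver 3→2: 2[back,v=1,x]
e9 timeout(0): 0[back,v=1,x]
e10 timeout(0): 0[back,v=2,x]
e11 propose(3,'q'): ·
e12 deliver 0→1: 1[back,v=0,x]
e13 deliver 3→0: ·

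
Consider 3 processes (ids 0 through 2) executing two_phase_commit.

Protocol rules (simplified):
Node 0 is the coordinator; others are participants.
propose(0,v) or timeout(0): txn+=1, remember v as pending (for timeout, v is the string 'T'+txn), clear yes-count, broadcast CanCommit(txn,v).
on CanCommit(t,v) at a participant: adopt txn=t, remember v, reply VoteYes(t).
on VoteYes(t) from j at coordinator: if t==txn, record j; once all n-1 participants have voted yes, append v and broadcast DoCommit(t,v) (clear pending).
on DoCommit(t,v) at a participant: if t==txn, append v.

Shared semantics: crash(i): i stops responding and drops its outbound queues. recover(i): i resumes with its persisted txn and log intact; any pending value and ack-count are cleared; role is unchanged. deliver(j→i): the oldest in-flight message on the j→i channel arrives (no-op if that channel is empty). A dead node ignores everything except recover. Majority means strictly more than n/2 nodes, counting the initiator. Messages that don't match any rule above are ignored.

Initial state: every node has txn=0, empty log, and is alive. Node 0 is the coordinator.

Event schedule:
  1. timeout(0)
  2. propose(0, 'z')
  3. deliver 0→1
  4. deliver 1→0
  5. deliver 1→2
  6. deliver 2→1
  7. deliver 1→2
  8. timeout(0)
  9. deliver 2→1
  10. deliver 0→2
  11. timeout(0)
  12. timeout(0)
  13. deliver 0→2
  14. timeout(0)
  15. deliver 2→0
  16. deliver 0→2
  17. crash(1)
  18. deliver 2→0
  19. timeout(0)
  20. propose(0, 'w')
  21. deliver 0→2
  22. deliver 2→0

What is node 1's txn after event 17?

[1] timeout(0) → N0(coor t1 [-])
[2] propose(0,'z') → N0(coor t2 [-])
[3] deliver 0→1 → N1(part t1 [-])
[4] deliver 1→0 → ∅
[5] deliver 1→2 → ∅
[6] deliver 2→1 → ∅
[7] deliver 1→2 → ∅
[8] timeout(0) → N0(coor t3 [-])
[9] deliver 2→1 → ∅
[10] deliver 0→2 → N2(part t1 [-])
[11] timeout(0) → N0(coor t4 [-])
[12] timeout(0) → N0(coor t5 [-])
[13] deliver 0→2 → N2(part t2 [-])
[14] timeout(0) → N0(coor t6 [-])
[15] deliver 2→0 → ∅
[16] deliver 0→2 → N2(part t3 [-])
[17] crash(1) → N1(✗part t1 [-])

1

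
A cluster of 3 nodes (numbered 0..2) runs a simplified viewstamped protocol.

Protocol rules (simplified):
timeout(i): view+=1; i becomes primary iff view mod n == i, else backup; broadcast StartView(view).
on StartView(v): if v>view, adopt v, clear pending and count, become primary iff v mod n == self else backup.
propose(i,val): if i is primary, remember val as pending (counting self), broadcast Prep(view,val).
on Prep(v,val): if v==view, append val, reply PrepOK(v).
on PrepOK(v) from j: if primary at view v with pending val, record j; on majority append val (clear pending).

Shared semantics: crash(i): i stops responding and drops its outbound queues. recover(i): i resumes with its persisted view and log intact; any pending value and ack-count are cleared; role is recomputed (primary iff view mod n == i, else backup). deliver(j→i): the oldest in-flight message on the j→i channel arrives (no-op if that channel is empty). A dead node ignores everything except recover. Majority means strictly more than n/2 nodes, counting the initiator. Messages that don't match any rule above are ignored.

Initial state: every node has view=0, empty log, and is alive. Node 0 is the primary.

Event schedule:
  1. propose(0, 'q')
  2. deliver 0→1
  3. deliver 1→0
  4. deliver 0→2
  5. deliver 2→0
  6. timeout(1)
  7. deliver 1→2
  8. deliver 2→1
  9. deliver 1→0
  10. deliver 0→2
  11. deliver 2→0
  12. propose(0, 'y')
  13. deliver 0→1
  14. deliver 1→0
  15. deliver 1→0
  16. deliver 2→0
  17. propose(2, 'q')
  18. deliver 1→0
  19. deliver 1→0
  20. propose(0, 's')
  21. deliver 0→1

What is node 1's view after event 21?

1. propose(0,'q'):  nop
2. deliver 0→1:  <1:back v0 q>
3. deliver 1→0:  <0:prim v0 q>
4. deliver 0→2:  <2:back v0 q>
5. deliver 2→0:  nop
6. timeout(1):  <1:prim v1 q>
7. deliver 1→2:  <2:back v1 q>
8. deliver 2→1:  nop
9. deliver 1→0:  <0:back v1 q>
10. deliver 0→2:  nop
11. deliver 2→0:  nop
12. propose(0,'y'):  nop
13. deliver 0→1:  nop
14. deliver 1→0:  nop
15. deliver 1→0:  nop
16. deliver 2→0:  nop
17. propose(2,'q'):  nop
18. deliver 1→0:  nop
19. deliver 1→0:  nop
20. propose(0,'s'):  nop
21. deliver 0→1:  nop

1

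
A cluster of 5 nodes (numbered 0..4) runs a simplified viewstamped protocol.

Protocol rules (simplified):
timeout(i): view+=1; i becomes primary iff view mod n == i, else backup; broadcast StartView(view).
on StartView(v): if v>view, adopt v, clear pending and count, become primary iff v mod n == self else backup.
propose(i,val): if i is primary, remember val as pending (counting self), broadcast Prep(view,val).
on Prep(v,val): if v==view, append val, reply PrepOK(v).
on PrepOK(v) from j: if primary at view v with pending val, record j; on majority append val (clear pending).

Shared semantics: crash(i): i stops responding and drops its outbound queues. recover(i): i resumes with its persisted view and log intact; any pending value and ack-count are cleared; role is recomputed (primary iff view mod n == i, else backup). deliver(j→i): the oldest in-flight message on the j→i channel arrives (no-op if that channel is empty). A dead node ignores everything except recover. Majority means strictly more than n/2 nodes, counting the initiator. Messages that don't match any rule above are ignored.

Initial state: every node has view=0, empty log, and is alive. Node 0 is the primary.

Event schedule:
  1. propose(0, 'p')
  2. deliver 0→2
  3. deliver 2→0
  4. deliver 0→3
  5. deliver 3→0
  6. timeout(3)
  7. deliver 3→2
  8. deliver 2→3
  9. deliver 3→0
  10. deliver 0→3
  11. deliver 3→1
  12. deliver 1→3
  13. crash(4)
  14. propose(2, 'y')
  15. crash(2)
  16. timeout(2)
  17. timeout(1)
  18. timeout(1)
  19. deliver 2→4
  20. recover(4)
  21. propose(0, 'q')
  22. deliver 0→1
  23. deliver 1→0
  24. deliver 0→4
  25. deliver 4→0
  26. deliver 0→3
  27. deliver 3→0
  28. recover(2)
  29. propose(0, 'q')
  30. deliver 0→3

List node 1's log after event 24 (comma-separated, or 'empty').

step 1 propose(0,'p'): —
step 2 deliver 0→2: 2={back,v=0,log=p}
step 3 deliver 2→0: —
step 4 deliver 0→3: 3={back,v=0,log=p}
step 5 deliver 3→0: 0={prim,v=0,log=p}
step 6 timeout(3): 3={back,v=1,log=p}
step 7 deliver 3→2: 2={back,v=1,log=p}
step 8 deliver 2→3: —
step 9 deliver 3→0: 0={back,v=1,log=p}
step 10 deliver 0→3: —
step 11 deliver 3→1: 1={prim,v=1,log=-}
step 12 deliver 1→3: —
step 13 crash(4): 4={✗back,v=0,log=-}
step 14 propose(2,'y'): —
step 15 crash(2): 2={✗back,v=1,log=p}
step 16 timeout(2): —
step 17 timeout(1): 1={back,v=2,log=-}
step 18 timeout(1): 1={back,v=3,log=-}
step 19 deliver 2→4: —
step 20 recover(4): 4={back,v=0,log=-}
step 21 propose(0,'q'): —
step 22 deliver 0→1: —
step 23 deliver 1→0: 0={back,v=2,log=p}
step 24 deliver 0→4: 4={back,v=0,log=p}

empty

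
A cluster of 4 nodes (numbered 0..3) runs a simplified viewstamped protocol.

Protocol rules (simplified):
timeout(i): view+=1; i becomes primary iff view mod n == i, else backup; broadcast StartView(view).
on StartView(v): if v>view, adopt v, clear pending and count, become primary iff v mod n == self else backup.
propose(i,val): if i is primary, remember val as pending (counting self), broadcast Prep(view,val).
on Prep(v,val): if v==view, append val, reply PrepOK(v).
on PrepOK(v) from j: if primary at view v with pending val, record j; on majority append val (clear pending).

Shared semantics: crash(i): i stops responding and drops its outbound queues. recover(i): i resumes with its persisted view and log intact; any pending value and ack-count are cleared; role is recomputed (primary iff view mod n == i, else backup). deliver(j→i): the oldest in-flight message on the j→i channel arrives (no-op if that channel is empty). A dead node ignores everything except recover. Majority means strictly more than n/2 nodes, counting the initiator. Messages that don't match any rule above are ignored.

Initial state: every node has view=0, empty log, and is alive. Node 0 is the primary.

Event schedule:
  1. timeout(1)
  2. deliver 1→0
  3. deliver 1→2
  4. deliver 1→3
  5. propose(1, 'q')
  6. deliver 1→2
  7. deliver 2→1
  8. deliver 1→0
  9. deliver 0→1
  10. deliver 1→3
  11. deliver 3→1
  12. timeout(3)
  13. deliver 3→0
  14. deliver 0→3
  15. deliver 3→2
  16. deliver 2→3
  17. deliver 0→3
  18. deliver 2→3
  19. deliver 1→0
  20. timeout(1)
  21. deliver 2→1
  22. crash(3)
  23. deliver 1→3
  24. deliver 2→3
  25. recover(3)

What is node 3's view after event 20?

after 1 — timeout(1): n1:prim/v1/[-]
after 2 — deliver 1→0: n0:back/v1/[-]
after 3 — deliver 1→2: n2:back/v1/[-]
after 4 — deliver 1→3: n3:back/v1/[-]
after 5 — propose(1,'q'): ·
after 6 — deliver 1→2: n2:back/v1/[q]
after 7 — deliver 2→1: ·
after 8 — deliver 1→0: n0:back/v1/[q]
after 9 — deliver 0→1: n1:prim/v1/[q]
after 10 — deliver 1→3: n3:back/v1/[q]
after 11 — deliver 3→1: ·
after 12 — timeout(3): n3:back/v2/[q]
after 13 — deliver 3→0: n0:back/v2/[q]
after 14 — deliver 0→3: ·
after 15 — deliver 3→2: n2:prim/v2/[q]
after 16 — deliver 2→3: ·
after 17 — deliver 0→3: ·
after 18 — deliver 2→3: ·
after 19 — deliver 1→0: ·
after 20 — timeout(1): n1:back/v2/[q]

2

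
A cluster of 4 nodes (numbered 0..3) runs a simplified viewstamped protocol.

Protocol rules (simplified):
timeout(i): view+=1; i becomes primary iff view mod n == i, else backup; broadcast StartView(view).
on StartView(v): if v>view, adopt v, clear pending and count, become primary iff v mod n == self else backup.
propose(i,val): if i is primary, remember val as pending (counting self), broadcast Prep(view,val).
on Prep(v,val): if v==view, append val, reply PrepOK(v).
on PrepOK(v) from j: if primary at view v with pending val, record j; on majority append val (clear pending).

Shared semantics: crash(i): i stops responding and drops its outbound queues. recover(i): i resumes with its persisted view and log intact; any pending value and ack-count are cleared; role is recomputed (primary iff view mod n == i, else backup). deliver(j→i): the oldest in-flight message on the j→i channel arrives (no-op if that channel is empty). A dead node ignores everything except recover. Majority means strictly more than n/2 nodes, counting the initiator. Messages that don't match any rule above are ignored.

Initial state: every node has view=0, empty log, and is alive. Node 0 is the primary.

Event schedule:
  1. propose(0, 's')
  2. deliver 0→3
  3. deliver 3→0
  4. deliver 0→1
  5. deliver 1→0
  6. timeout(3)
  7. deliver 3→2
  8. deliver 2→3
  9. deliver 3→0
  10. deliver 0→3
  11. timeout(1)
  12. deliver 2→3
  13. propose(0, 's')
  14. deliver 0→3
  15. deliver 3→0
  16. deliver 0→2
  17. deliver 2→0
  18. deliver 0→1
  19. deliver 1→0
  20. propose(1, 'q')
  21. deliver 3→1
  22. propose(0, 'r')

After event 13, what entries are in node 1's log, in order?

s

e1 propose(0,'s'): ·
e2 deliver 0→3: 3[back,v=0,s]
e3 deliver 3→0: ·
e4 deliver 0→1: 1[back,v=0,s]
e5 deliver 1→0: 0[prim,v=0,s]
e6 timeout(3): 3[back,v=1,s]
e7 deliver 3→2: 2[back,v=1,-]
e8 deliver 2→3: ·
e9 deliver 3→0: 0[back,v=1,s]
e10 deliver 0→3: ·
e11 timeout(1): 1[prim,v=1,s]
e12 deliver 2→3: ·
e13 propose(0,'s'): ·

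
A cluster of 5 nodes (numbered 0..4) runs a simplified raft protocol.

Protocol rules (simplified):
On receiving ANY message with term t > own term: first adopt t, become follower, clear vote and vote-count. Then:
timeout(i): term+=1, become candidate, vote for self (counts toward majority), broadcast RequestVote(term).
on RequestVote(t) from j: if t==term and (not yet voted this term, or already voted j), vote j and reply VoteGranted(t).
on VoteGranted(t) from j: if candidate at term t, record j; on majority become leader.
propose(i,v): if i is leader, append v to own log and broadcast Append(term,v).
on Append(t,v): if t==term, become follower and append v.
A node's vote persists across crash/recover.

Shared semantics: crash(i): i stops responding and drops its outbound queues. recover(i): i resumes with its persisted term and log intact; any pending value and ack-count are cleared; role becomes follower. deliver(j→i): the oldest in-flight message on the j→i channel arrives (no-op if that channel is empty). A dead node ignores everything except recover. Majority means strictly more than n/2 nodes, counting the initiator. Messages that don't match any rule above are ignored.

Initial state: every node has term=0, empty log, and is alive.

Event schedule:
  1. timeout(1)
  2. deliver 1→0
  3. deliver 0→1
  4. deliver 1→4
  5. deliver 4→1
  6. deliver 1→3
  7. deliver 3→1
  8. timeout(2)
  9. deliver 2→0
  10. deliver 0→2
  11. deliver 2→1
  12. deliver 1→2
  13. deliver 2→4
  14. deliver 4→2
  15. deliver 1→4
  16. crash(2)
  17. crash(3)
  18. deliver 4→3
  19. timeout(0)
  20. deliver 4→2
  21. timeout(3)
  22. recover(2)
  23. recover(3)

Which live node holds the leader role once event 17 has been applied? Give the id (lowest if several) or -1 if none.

after 1 — timeout(1): n1:cand/t1/[-]
after 2 — deliver 1→0: n0:foll/t1/[-]
after 3 — deliver 0→1: ·
after 4 — deliver 1→4: n4:foll/t1/[-]
after 5 — deliver 4→1: n1:lead/t1/[-]
after 6 — deliver 1→3: n3:foll/t1/[-]
after 7 — deliver 3→1: ·
after 8 — timeout(2): n2:cand/t1/[-]
after 9 — deliver 2→0: ·
after 10 — deliver 0→2: ·
after 11 — deliver 2→1: ·
after 12 — deliver 1→2: ·
after 13 — deliver 2→4: ·
after 14 — deliver 4→2: ·
after 15 — deliver 1→4: ·
after 16 — crash(2): n2:✗cand/t1/[-]
after 17 — crash(3): n3:✗foll/t1/[-]

1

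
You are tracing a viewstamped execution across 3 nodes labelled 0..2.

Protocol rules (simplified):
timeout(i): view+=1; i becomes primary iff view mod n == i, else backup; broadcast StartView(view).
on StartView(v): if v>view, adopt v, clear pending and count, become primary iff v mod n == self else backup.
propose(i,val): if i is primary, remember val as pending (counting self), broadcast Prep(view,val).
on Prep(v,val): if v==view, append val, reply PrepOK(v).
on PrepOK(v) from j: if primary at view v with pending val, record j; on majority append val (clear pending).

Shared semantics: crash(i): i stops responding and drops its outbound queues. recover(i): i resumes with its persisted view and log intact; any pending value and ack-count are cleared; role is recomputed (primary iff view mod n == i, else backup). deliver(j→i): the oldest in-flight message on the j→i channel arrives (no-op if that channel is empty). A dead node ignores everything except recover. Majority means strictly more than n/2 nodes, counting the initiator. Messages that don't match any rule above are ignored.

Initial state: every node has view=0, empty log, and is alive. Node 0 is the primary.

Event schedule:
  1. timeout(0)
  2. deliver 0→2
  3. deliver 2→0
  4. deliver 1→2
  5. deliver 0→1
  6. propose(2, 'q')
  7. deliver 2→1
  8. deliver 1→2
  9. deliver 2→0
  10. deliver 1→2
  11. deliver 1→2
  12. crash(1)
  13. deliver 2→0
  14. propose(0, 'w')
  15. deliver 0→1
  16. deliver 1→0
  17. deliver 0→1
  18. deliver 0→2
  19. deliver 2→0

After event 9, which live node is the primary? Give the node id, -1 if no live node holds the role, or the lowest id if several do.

1. timeout(0):  <0:back v1 ->
2. deliver 0→2:  <2:back v1 ->
3. deliver 2→0:  nop
4. deliver 1→2:  nop
5. deliver 0→1:  <1:prim v1 ->
6. propose(2,'q'):  nop
7. deliver 2→1:  nop
8. deliver 1→2:  nop
9. deliver 2→0:  nop

1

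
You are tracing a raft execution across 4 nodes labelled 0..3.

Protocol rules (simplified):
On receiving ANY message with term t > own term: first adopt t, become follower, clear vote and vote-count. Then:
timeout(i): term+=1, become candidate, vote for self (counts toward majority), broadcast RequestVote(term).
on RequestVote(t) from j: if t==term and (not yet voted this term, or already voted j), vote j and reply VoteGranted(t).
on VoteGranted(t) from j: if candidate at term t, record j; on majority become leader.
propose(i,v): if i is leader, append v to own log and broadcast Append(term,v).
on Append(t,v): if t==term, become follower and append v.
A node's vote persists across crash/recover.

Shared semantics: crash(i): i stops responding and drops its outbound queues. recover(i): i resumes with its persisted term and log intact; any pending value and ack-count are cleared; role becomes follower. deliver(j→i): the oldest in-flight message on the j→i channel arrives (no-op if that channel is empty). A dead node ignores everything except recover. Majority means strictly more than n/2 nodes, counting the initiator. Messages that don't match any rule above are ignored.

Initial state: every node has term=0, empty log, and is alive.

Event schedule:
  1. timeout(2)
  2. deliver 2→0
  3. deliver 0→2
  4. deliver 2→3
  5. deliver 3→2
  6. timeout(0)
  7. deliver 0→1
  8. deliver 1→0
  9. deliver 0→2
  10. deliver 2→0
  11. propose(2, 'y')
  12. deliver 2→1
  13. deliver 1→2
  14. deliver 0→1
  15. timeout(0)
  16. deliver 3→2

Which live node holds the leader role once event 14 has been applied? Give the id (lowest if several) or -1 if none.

[1] timeout(2) → N2(cand t1 [-])
[2] deliver 2→0 → N0(foll t1 [-])
[3] deliver 0→2 → ∅
[4] deliver 2→3 → N3(foll t1 [-])
[5] deliver 3→2 → N2(lead t1 [-])
[6] timeout(0) → N0(cand t2 [-])
[7] deliver 0→1 → N1(foll t2 [-])
[8] deliver 1→0 → ∅
[9] deliver 0→2 → N2(foll t2 [-])
[10] deliver 2→0 → N0(lead t2 [-])
[11] propose(2,'y') → ∅
[12] deliver 2→1 → ∅
[13] deliver 1→2 → ∅
[14] deliver 0→1 → ∅

0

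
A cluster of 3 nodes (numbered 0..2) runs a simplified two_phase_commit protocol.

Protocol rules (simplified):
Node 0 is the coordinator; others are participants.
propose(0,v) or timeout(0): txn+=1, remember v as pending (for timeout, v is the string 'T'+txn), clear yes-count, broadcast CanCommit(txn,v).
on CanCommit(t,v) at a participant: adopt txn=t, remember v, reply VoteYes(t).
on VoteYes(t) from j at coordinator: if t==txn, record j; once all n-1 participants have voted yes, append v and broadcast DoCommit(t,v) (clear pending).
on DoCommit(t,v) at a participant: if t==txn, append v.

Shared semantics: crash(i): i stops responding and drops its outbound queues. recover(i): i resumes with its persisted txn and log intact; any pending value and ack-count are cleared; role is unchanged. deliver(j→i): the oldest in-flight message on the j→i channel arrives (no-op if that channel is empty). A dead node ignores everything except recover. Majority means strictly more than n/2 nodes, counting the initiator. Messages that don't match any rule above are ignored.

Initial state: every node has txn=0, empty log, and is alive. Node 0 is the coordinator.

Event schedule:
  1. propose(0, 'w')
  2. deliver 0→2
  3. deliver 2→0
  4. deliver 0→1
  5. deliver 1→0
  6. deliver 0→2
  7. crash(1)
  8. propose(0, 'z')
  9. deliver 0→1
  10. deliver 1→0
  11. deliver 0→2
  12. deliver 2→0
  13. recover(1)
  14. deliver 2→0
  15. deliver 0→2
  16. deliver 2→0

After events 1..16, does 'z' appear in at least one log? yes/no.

no

after 1 — propose(0,'w'): n0:coor/t1/[-]
after 2 — deliver 0→2: n2:part/t1/[-]
after 3 — deliver 2→0: ·
after 4 — deliver 0→1: n1:part/t1/[-]
after 5 — deliver 1→0: n0:coor/t1/[w]
after 6 — deliver 0→2: n2:part/t1/[w]
after 7 — crash(1): n1:✗part/t1/[-]
after 8 — propose(0,'z'): n0:coor/t2/[w]
after 9 — deliver 0→1: ·
after 10 — deliver 1→0: ·
after 11 — deliver 0→2: n2:part/t2/[w]
after 12 — deliver 2→0: ·
after 13 — recover(1): n1:part/t1/[-]
after 14 — deliver 2→0: ·
after 15 — deliver 0→2: ·
after 16 — deliver 2→0: ·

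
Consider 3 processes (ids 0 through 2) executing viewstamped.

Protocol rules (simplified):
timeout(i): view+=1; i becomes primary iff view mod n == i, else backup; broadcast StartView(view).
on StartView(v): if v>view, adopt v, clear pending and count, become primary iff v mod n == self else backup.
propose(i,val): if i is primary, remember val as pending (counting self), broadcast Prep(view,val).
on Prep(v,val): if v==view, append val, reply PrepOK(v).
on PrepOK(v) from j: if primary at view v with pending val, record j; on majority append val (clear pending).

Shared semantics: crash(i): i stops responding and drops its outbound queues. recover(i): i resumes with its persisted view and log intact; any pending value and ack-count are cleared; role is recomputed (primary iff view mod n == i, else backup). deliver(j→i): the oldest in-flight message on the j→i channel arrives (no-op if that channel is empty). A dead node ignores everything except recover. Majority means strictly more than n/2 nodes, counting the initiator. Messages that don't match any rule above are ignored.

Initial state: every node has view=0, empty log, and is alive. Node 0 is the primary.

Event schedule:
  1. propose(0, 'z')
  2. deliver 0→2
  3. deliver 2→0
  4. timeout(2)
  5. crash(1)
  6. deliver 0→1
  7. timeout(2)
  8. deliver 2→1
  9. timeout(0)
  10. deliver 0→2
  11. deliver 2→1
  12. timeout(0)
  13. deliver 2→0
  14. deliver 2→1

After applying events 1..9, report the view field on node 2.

after 1 — propose(0,'z'): ·
after 2 — deliver 0→2: n2:back/v0/[z]
after 3 — deliver 2→0: n0:prim/v0/[z]
after 4 — timeout(2): n2:back/v1/[z]
after 5 — crash(1): n1:✗back/v0/[-]
after 6 — deliver 0→1: ·
after 7 — timeout(2): n2:prim/v2/[z]
after 8 — deliver 2→1: ·
after 9 — timeout(0): n0:back/v1/[z]

2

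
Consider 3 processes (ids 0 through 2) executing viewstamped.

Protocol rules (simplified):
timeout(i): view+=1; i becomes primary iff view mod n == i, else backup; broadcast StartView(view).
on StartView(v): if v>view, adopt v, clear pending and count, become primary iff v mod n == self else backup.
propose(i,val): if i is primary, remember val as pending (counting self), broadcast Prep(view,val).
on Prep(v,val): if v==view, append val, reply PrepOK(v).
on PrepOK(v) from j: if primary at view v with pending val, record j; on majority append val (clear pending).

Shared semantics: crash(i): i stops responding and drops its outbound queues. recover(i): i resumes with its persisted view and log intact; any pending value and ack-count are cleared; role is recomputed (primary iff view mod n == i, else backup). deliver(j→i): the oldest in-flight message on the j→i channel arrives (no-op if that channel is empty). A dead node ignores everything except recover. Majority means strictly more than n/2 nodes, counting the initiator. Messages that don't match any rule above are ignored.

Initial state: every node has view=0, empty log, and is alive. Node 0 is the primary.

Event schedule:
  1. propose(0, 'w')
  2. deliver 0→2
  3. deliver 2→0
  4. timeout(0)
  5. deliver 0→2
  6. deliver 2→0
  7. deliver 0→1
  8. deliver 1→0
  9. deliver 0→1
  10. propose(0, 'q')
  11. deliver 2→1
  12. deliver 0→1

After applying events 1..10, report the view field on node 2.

e1 propose(0,'w'): ·
e2 deliver 0→2: 2[back,v=0,w]
e3 deliver 2→0: 0[prim,v=0,w]
e4 timeout(0): 0[back,v=1,w]
e5 deliver 0→2: 2[back,v=1,w]
e6 deliver 2→0: ·
e7 deliver 0→1: 1[back,v=0,w]
e8 deliver 1→0: ·
e9 deliver 0→1: 1[prim,v=1,w]
e10 propose(0,'q'): ·

1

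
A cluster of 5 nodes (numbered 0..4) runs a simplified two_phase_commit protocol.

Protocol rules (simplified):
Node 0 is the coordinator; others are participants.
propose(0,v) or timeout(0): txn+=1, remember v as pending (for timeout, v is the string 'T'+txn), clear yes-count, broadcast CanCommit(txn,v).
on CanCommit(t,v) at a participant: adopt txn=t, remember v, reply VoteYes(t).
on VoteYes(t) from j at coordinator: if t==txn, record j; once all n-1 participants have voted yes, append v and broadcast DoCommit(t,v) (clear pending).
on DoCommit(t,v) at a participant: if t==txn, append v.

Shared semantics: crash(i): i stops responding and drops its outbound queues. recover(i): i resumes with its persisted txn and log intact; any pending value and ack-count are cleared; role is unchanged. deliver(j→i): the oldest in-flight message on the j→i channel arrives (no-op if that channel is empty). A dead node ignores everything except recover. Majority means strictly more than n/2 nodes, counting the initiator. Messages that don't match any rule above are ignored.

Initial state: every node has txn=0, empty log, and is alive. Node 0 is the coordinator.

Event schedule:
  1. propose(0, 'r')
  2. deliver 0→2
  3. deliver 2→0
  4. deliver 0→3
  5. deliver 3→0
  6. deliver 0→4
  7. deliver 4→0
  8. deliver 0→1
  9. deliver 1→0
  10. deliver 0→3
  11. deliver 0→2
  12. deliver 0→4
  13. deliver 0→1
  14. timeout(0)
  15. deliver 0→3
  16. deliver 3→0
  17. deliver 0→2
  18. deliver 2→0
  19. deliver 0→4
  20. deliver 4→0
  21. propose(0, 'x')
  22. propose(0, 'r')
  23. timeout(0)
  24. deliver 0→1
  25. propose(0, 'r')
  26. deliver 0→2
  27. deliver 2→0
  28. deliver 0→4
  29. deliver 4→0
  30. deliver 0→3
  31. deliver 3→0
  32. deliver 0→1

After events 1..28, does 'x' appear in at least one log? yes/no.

1. propose(0,'r'):  <0:coor t1 ->
2. deliver 0→2:  <2:part t1 ->
3. deliver 2→0:  nop
4. deliver 0→3:  <3:part t1 ->
5. deliver 3→0:  nop
6. deliver 0→4:  <4:part t1 ->
7. deliver 4→0:  nop
8. deliver 0→1:  <1:part t1 ->
9. deliver 1→0:  <0:coor t1 r>
10. deliver 0→3:  <3:part t1 r>
11. deliver 0→2:  <2:part t1 r>
12. deliver 0→4:  <4:part t1 r>
13. deliver 0→1:  <1:part t1 r>
14. timeout(0):  <0:coor t2 r>
15. deliver 0→3:  <3:part t2 r>
16. deliver 3→0:  nop
17. deliver 0→2:  <2:part t2 r>
18. deliver 2→0:  nop
19. deliver 0→4:  <4:part t2 r>
20. deliver 4→0:  nop
21. propose(0,'x'):  <0:coor t3 r>
22. propose(0,'r'):  <0:coor t4 r>
23. timeout(0):  <0:coor t5 r>
24. deliver 0→1:  <1:part t2 r>
25. propose(0,'r'):  <0:coor t6 r>
26. deliver 0→2:  <2:part t3 r>
27. deliver 2→0:  nop
28. deliver 0→4:  <4:part t3 r>

no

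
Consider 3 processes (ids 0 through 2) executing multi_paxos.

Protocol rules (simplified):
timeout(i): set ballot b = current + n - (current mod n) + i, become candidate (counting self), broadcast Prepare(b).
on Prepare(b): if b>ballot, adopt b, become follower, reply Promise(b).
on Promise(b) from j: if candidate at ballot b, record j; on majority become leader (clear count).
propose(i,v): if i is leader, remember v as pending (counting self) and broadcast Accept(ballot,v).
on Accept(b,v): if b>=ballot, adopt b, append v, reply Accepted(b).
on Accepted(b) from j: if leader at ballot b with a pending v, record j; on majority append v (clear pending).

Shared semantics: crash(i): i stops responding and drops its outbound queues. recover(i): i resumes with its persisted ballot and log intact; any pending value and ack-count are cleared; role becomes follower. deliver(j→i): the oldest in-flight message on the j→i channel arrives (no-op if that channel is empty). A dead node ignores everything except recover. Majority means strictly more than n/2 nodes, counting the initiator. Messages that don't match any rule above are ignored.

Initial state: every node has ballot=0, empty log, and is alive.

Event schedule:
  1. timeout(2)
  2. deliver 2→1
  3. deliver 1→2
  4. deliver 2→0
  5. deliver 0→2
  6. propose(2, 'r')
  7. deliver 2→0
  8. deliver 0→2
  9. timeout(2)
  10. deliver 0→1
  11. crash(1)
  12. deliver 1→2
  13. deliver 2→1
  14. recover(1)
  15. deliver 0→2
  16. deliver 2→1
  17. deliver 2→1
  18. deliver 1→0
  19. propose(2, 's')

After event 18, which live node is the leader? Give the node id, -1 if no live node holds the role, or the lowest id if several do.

1. timeout(2):  <2:cand b5 ->
2. deliver 2→1:  <1:foll b5 ->
3. deliver 1→2:  <2:lead b5 ->
4. deliver 2→0:  <0:foll b5 ->
5. deliver 0→2:  nop
6. propose(2,'r'):  nop
7. deliver 2→0:  <0:foll b5 r>
8. deliver 0→2:  <2:lead b5 r>
9. timeout(2):  <2:cand b8 r>
10. deliver 0→1:  nop
11. crash(1):  <1:✗foll b5 ->
12. deliver 1→2:  nop
13. deliver 2→1:  nop
14. recover(1):  <1:foll b5 ->
15. deliver 0→2:  nop
16. deliver 2→1:  <1:foll b5 r>
17. deliver 2→1:  <1:foll b8 r>
18. deliver 1→0:  nop

-1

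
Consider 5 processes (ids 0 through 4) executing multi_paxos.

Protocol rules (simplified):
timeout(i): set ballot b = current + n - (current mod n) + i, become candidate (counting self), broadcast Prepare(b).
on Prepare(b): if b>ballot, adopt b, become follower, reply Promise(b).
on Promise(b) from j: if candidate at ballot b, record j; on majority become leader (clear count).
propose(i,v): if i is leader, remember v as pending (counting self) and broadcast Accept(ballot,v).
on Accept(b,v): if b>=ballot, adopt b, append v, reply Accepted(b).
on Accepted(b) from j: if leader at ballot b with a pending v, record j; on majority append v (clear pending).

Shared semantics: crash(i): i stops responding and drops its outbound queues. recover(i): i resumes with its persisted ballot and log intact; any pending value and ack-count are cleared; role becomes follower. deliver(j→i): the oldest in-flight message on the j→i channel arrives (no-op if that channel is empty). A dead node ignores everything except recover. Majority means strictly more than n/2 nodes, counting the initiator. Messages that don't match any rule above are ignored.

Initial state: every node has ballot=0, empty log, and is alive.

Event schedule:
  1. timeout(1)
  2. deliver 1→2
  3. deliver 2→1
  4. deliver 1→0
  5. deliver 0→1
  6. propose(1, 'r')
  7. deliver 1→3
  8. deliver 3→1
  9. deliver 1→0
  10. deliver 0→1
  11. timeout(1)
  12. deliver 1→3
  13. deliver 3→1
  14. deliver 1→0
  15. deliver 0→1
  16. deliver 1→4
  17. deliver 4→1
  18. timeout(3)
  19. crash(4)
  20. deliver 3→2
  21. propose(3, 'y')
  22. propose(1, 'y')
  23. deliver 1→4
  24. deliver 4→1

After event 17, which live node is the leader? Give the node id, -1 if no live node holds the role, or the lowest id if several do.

after 1 — timeout(1): n1:cand/b6/[-]
after 2 — deliver 1→2: n2:foll/b6/[-]
after 3 — deliver 2→1: ·
after 4 — deliver 1→0: n0:foll/b6/[-]
after 5 — deliver 0→1: n1:lead/b6/[-]
after 6 — propose(1,'r'): ·
after 7 — deliver 1→3: n3:foll/b6/[-]
after 8 — deliver 3→1: ·
after 9 — deliver 1→0: n0:foll/b6/[r]
after 10 — deliver 0→1: ·
after 11 — timeout(1): n1:cand/b11/[-]
after 12 — deliver 1→3: n3:foll/b6/[r]
after 13 — deliver 3→1: ·
after 14 — deliver 1→0: n0:foll/b11/[r]
after 15 — deliver 0→1: ·
after 16 — deliver 1→4: n4:foll/b6/[-]
after 17 — deliver 4→1: ·

-1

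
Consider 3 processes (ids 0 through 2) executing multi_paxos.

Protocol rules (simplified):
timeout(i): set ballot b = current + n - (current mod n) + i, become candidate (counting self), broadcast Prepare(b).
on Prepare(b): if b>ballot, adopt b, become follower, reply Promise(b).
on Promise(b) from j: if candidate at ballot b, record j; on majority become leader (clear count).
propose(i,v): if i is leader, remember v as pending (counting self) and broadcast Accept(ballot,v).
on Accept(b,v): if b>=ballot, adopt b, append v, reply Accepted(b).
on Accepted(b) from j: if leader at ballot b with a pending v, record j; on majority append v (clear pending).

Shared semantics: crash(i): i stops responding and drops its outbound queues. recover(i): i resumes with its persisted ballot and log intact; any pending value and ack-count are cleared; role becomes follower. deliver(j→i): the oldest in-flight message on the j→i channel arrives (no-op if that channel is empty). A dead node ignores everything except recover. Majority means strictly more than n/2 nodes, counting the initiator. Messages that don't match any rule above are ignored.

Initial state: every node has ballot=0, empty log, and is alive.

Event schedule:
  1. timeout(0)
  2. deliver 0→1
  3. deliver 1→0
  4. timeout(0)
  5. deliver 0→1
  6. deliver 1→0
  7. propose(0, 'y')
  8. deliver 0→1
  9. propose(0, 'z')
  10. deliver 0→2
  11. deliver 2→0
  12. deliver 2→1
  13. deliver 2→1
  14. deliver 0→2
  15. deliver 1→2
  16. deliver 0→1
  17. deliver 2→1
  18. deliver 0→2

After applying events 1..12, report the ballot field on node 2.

after 1 — timeout(0): n0:cand/b3/[-]
after 2 — deliver 0→1: n1:foll/b3/[-]
after 3 — deliver 1→0: n0:lead/b3/[-]
after 4 — timeout(0): n0:cand/b6/[-]
after 5 — deliver 0→1: n1:foll/b6/[-]
after 6 — deliver 1→0: n0:lead/b6/[-]
after 7 — propose(0,'y'): ·
after 8 — deliver 0→1: n1:foll/b6/[y]
after 9 — propose(0,'z'): ·
after 10 — deliver 0→2: n2:foll/b3/[-]
after 11 — deliver 2→0: ·
after 12 — deliver 2→1: ·

3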